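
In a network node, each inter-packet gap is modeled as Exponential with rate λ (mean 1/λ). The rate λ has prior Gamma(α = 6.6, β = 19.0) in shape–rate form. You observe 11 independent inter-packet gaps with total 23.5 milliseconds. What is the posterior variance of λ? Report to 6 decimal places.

With a Gamma(shape α, rate β) prior on the exponential rate λ, the posterior after n observations with total T = Σxᵢ is Gamma(α+n, β+T).
Posterior: Gamma(6.6+11, 19.0+23.5) = Gamma(17.6, 42.5).
Var = α/β² = 0.009744.

0.009744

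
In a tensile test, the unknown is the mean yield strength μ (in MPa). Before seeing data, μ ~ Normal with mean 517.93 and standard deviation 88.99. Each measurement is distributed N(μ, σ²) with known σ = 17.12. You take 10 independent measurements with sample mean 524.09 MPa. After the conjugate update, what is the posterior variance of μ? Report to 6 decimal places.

29.201364

For Normal data with known variance σ², a Normal(μ₀, σ₀²) prior on μ is conjugate. Posterior precision = 1/σ₀² + n/σ²; posterior mean is the precision-weighted average of μ₀ and x̄.
σ₀² = 88.99² = 7919.2201, σ² = 17.12² = 293.0944; σ² + n·σ₀² = 293.0944 + 10·7919.2201 = 79485.2954.
Posterior precision = 1/σ₀² + n/σ² = 1/7919.2201 + 10/293.0944 = (σ² + n·σ₀²)/(σ₀²σ²) = 79485.2954/(7919.2201·293.0944); posterior variance σₙ² = σ₀²σ²/(σ² + n·σ₀²) = 7919.2201·293.0944/79485.2954 = 29.201364.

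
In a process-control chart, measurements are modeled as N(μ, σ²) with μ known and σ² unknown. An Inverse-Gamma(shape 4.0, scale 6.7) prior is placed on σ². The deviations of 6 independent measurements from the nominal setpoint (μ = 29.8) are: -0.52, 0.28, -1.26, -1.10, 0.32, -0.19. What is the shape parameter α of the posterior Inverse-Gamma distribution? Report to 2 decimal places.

7.00

With known mean μ and an Inverse-Gamma(α, β) prior on σ², the Normal likelihood is conjugate: posterior is Inv-Gamma(α + n/2, β + Σ(xᵢ−μ)²/2).
Σ(xᵢ−μ)² = (-0.52)² + (0.28)² + (-1.26)² + (-1.10)² + (0.32)² + (-0.19)² = 3.2849.
Posterior: Inv-Gamma(4.0 + 6/2, 6.7 + 3.2849/2) = Inv-Gamma(7.00, 8.34245).
Posterior α = 7.00.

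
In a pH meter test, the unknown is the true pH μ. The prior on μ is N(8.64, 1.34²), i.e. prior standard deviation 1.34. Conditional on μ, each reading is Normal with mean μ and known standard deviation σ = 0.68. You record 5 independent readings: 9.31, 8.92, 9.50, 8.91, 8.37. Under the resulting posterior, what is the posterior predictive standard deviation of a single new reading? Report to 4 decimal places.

0.7419

For Normal data with known variance σ², a Normal(μ₀, σ₀²) prior on μ is conjugate. Posterior precision = 1/σ₀² + n/σ²; posterior mean is the precision-weighted average of μ₀ and x̄.
σ₀² = 1.34² = 1.7956, σ² = 0.68² = 0.4624; σ² + n·σ₀² = 0.4624 + 5·1.7956 = 9.4404.
Posterior precision = 1/σ₀² + n/σ² = 1/1.7956 + 5/0.4624 = (σ² + n·σ₀²)/(σ₀²σ²) = 9.4404/(1.7956·0.4624); posterior variance σₙ² = σ₀²σ²/(σ² + n·σ₀²) = 1.7956·0.4624/9.4404 = 0.087950.
Predictive variance for one new observation = σₙ² + σ² = 1.7956·0.4624/9.4404 + 0.4624 = σ²·(σ₀² + 9.4404)/9.4404 = 0.4624·11.236/9.4404 = 0.550350; SD = √(0.4624·11.236/9.4404) = 0.7419.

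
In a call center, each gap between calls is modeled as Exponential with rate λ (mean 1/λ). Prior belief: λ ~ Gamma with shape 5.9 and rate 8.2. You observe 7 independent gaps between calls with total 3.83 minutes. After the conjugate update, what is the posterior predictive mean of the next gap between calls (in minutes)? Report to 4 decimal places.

1.0109

With a Gamma(shape α, rate β) prior on the exponential rate λ, the posterior after n observations with total T = Σxᵢ is Gamma(α+n, β+T).
Posterior: Gamma(5.9+7, 8.2+3.83) = Gamma(12.9, 12.03).
The predictive distribution for the next observation is Lomax; its mean is β/(α−1) = 12.03/11.9 = 1.0109.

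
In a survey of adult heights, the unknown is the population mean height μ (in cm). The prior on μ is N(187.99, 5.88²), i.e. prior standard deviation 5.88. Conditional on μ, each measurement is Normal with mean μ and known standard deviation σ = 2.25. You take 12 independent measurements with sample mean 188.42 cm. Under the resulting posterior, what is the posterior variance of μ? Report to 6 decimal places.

0.416789

For Normal data with known variance σ², a Normal(μ₀, σ₀²) prior on μ is conjugate. Posterior precision = 1/σ₀² + n/σ²; posterior mean is the precision-weighted average of μ₀ and x̄.
σ₀² = 5.88² = 34.5744, σ² = 2.25² = 5.0625; σ² + n·σ₀² = 5.0625 + 12·34.5744 = 419.9553.
Posterior precision = 1/σ₀² + n/σ² = 1/34.5744 + 12/5.0625 = (σ² + n·σ₀²)/(σ₀²σ²) = 419.9553/(34.5744·5.0625); posterior variance σₙ² = σ₀²σ²/(σ² + n·σ₀²) = 34.5744·5.0625/419.9553 = 0.416789.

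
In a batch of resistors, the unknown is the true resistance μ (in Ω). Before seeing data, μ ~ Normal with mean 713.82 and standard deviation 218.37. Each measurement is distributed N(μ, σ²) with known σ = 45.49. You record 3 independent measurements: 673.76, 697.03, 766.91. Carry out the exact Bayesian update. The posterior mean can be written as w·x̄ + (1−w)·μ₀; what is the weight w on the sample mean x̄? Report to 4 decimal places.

For Normal data with known variance σ², a Normal(μ₀, σ₀²) prior on μ is conjugate. Posterior precision = 1/σ₀² + n/σ²; posterior mean is the precision-weighted average of μ₀ and x̄.
σ₀² = 218.37² = 47685.4569, σ² = 45.49² = 2069.3401. Prior precision 1/σ₀² = 1/47685.4569; data precision n/σ² = 3/2069.3401.
w = (n/σ²)/(1/σ₀² + n/σ²) = n·σ₀²/(σ² + n·σ₀²) = 3·47685.4569/(2069.3401 + 3·47685.4569) = 143056.3707/145125.7108 = 0.9857.

0.9857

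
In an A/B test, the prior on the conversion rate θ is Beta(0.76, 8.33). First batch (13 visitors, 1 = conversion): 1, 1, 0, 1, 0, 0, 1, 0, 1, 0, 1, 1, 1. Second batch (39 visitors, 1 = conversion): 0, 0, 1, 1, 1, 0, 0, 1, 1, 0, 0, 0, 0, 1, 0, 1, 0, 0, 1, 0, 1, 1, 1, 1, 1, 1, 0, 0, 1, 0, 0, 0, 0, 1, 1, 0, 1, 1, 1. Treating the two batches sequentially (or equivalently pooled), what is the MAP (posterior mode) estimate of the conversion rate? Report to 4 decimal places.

The Beta prior is conjugate to a Binomial/Bernoulli likelihood; the update adds successes to α and failures to β.
After batch 1: Beta(0.76+8, 8.33+5) = Beta(8.76, 13.33).
After batch 2: Beta(8.76+20, 13.33+19) = Beta(28.76, 32.33).
Mode of Beta(a,b) for a,b>1 is (a−1)/(a+b−2) = 27.76/59.09 = 0.4698.

0.4698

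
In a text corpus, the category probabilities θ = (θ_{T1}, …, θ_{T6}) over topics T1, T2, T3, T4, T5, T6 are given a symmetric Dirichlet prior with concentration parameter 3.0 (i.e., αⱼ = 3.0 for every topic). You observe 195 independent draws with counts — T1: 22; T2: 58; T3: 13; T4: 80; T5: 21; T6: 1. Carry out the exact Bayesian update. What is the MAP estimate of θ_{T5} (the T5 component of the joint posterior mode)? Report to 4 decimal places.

0.1111

The Dirichlet prior is conjugate to the Multinomial likelihood: each posterior αⱼ = prior αⱼ + observed count nⱼ.
Posterior concentration: (25.0, 61.0, 16.0, 83.0, 24.0, 4.0), total = 213.0.
Joint mode component: (α_{T5}−1)/(Σα−K) = 23.0/207.0 = 0.1111.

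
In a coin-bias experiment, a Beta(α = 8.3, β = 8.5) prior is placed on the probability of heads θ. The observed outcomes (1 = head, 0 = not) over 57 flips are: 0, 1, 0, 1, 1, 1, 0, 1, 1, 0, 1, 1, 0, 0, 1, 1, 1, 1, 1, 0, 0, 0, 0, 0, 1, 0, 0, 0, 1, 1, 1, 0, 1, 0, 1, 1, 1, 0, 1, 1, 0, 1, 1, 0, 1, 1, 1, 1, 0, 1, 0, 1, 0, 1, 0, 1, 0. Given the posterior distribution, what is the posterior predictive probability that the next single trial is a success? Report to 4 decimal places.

The Beta prior is conjugate to a Binomial/Bernoulli likelihood; the update adds successes to α and failures to β.
Posterior: Beta(α+k, β+n−k) = Beta(8.3+33, 8.5+24) = Beta(41.3, 32.5).
For a single future Bernoulli trial, P(success | data) = α/(α+β) = 0.5596.

0.5596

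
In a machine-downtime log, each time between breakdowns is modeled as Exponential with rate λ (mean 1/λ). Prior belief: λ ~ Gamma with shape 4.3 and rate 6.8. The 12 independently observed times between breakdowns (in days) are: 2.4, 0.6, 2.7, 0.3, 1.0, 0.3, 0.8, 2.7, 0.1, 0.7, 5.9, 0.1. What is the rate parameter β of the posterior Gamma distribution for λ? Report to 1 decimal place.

24.4

With a Gamma(shape α, rate β) prior on the exponential rate λ, the posterior after n observations with total T = Σxᵢ is Gamma(α+n, β+T).
Sum of observations T = 17.6 days; n = 12.
Posterior: Gamma(4.3+12, 6.8+17.6) = Gamma(16.3, 24.4).
Posterior β = 24.4.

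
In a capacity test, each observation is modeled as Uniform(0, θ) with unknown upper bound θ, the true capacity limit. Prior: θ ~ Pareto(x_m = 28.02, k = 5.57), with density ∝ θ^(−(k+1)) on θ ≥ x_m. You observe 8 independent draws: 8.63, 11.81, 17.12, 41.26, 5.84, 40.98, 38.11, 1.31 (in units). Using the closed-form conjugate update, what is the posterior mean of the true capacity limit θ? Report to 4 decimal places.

44.5424

A Pareto(scale x_m, shape k) prior on the upper bound θ of Uniform(0, θ) is conjugate: posterior is Pareto(max(x_m, max xᵢ), k + n).
Sample maximum = 41.26; prior scale x_m = 28.02 → posterior scale = max = 41.26.
Posterior shape = 5.57 + 8 = 13.57.
E[θ|data] = k·x_m/(k−1) = 13.57·41.26/12.57 = 44.5424.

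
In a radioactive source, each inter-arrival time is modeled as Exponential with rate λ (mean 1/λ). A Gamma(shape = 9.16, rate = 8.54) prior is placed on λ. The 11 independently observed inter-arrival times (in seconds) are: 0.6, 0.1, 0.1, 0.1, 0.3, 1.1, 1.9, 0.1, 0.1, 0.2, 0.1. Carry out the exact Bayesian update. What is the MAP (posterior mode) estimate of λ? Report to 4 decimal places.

1.4471

With a Gamma(shape α, rate β) prior on the exponential rate λ, the posterior after n observations with total T = Σxᵢ is Gamma(α+n, β+T).
Sum of observations T = 4.7 seconds; n = 11.
Posterior: Gamma(9.16+11, 8.54+4.7) = Gamma(20.16, 13.24).
Mode = (α−1)/β = 1.4471.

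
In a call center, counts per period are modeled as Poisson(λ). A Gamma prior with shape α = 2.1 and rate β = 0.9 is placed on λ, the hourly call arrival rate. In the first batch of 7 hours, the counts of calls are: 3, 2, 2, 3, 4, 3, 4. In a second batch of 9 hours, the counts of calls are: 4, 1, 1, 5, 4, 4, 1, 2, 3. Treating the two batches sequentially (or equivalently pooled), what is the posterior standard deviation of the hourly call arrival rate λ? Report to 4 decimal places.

With a Gamma(shape α, rate β) prior, the Poisson likelihood is conjugate: the posterior is Gamma(α + ΣXᵢ, β + n).
Batch 1: sum of counts S = 21 over n = 7 hours.
After batch 1: Gamma(α+S, β+n) = Gamma(2.1+21, 0.9+7) = Gamma(23.1, 7.9).
Batch 2: sum of counts S = 25 over n = 9 hours.
After batch 2: Gamma(α+S, β+n) = Gamma(23.1+25, 7.9+9) = Gamma(48.1, 16.9).
SD = √α/β = √48.1/16.9 = 0.4104.

0.4104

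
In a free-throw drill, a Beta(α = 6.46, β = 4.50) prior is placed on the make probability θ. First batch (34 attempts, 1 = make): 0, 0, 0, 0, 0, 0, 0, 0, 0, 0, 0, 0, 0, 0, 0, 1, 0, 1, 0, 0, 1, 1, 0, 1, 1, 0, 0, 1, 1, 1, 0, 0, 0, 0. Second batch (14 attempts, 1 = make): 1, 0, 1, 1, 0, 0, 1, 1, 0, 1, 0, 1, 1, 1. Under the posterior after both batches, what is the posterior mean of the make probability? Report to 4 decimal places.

0.4149

The Beta prior is conjugate to a Binomial/Bernoulli likelihood; the update adds successes to α and failures to β.
After batch 1: Beta(6.46+9, 4.50+25) = Beta(15.46, 29.50).
After batch 2: Beta(15.46+9, 29.50+5) = Beta(24.46, 34.50).
Posterior mean = α/(α+β) = 24.46/58.96 = 0.4149.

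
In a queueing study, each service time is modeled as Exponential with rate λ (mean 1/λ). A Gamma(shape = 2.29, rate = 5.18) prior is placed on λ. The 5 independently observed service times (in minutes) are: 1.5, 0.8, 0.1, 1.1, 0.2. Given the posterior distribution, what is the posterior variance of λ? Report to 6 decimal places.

With a Gamma(shape α, rate β) prior on the exponential rate λ, the posterior after n observations with total T = Σxᵢ is Gamma(α+n, β+T).
Sum of observations T = 3.7 minutes; n = 5.
Posterior: Gamma(2.29+5, 5.18+3.7) = Gamma(7.29, 8.88).
Var = α/β² = 0.092449.

0.092449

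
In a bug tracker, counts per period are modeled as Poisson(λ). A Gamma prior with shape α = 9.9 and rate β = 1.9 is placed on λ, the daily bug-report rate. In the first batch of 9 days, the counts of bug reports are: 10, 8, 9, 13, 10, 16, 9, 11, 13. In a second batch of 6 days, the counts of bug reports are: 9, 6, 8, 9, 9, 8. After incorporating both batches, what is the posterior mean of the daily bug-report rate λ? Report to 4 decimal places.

9.3432

With a Gamma(shape α, rate β) prior, the Poisson likelihood is conjugate: the posterior is Gamma(α + ΣXᵢ, β + n).
Batch 1: sum of counts S = 99 over n = 9 days.
After batch 1: Gamma(α+S, β+n) = Gamma(9.9+99, 1.9+9) = Gamma(108.9, 10.9).
Batch 2: sum of counts S = 49 over n = 6 days.
After batch 2: Gamma(α+S, β+n) = Gamma(108.9+49, 10.9+6) = Gamma(157.9, 16.9).
Posterior mean = α/β = 157.9/16.9 = 9.3432.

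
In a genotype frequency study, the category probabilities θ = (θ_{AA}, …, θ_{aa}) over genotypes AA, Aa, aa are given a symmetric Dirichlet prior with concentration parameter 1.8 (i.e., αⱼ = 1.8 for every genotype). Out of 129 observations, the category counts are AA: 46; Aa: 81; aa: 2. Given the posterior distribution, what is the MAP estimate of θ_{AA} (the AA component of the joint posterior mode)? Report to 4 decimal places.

The Dirichlet prior is conjugate to the Multinomial likelihood: each posterior αⱼ = prior αⱼ + observed count nⱼ.
Posterior concentration: (47.8, 82.8, 3.8), total = 134.4.
Joint mode component: (α_{AA}−1)/(Σα−K) = 46.8/131.4 = 0.3562.

0.3562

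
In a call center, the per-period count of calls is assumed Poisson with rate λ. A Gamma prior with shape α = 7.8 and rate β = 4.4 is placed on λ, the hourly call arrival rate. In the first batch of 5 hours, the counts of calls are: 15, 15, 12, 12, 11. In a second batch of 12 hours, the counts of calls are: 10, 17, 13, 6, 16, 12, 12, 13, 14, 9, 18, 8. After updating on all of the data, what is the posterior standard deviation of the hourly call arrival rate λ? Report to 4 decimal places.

0.6944

With a Gamma(shape α, rate β) prior, the Poisson likelihood is conjugate: the posterior is Gamma(α + ΣXᵢ, β + n).
Batch 1: sum of counts S = 65 over n = 5 hours.
After batch 1: Gamma(α+S, β+n) = Gamma(7.8+65, 4.4+5) = Gamma(72.8, 9.4).
Batch 2: sum of counts S = 148 over n = 12 hours.
After batch 2: Gamma(α+S, β+n) = Gamma(72.8+148, 9.4+12) = Gamma(220.8, 21.4).
SD = √α/β = √220.8/21.4 = 0.6944.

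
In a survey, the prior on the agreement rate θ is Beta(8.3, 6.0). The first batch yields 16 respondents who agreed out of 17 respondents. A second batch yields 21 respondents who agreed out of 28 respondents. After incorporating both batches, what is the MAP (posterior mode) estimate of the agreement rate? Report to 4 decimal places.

0.7731

The Beta prior is conjugate to a Binomial/Bernoulli likelihood; the update adds successes to α and failures to β.
After batch 1: Beta(8.3+16, 6.0+1) = Beta(24.3, 7.0).
After batch 2: Beta(24.3+21, 7.0+7) = Beta(45.3, 14.0).
Mode of Beta(a,b) for a,b>1 is (a−1)/(a+b−2) = 44.3/57.3 = 0.7731.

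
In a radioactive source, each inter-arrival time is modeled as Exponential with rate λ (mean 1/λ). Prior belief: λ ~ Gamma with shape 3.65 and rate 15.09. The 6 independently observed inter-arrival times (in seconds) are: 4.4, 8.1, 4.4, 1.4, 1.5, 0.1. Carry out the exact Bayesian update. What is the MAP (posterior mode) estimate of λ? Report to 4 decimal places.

With a Gamma(shape α, rate β) prior on the exponential rate λ, the posterior after n observations with total T = Σxᵢ is Gamma(α+n, β+T).
Sum of observations T = 19.9 seconds; n = 6.
Posterior: Gamma(3.65+6, 15.09+19.9) = Gamma(9.65, 34.99).
Mode = (α−1)/β = 0.2472.

0.2472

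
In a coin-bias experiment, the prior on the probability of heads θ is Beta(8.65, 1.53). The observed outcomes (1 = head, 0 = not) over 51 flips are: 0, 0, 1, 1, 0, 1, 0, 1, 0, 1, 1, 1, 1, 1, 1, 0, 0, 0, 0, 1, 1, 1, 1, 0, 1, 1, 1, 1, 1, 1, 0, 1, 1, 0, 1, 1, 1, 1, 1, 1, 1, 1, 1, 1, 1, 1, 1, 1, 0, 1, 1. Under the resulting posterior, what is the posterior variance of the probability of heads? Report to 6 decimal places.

The Beta prior is conjugate to a Binomial/Bernoulli likelihood; the update adds successes to α and failures to β.
Posterior: Beta(α+k, β+n−k) = Beta(8.65+38, 1.53+13) = Beta(46.65, 14.53).
Var = αβ/((α+β)²(α+β+1)) = 46.65·14.53/(61.18²·62.18) = 0.002912.

0.002912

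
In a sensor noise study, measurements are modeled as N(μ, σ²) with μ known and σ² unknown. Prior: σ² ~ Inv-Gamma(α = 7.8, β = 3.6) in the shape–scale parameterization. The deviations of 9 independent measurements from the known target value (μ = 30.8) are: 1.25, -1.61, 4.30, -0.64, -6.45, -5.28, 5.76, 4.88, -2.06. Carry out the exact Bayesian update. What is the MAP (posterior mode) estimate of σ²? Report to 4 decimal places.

6.0515

With known mean μ and an Inverse-Gamma(α, β) prior on σ², the Normal likelihood is conjugate: posterior is Inv-Gamma(α + n/2, β + Σ(xᵢ−μ)²/2).
Σ(xᵢ−μ)² = (1.25)² + (-1.61)² + (4.30)² + (-0.64)² + (-6.45)² + (-5.28)² + (5.76)² + (4.88)² + (-2.06)² = 153.7707.
Posterior: Inv-Gamma(7.8 + 9/2, 3.6 + 153.7707/2) = Inv-Gamma(12.30, 80.48535).
Mode = β/(α+1) = 80.48535/13.30 = 6.0515.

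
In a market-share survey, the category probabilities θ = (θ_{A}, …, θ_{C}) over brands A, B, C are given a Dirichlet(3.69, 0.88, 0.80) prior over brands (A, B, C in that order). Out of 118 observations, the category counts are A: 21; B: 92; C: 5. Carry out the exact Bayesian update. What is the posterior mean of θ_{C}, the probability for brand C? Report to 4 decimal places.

0.0470

The Dirichlet prior is conjugate to the Multinomial likelihood: each posterior αⱼ = prior αⱼ + observed count nⱼ.
Posterior concentration: (24.69, 92.88, 5.80), total = 123.37.
E[θ_{C}|data] = α_{C}/Σα = 5.80/123.37 = 0.0470.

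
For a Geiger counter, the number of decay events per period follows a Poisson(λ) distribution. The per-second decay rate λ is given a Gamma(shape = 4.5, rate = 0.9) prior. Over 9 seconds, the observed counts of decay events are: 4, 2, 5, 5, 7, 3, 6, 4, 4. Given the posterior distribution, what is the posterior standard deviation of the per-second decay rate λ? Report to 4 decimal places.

0.6738

With a Gamma(shape α, rate β) prior, the Poisson likelihood is conjugate: the posterior is Gamma(α + ΣXᵢ, β + n).
Sum of counts S = 40 over n = 9 seconds.
Posterior: Gamma(α+S, β+n) = Gamma(4.5+40, 0.9+9) = Gamma(44.5, 9.9).
SD = √α/β = √44.5/9.9 = 0.6738.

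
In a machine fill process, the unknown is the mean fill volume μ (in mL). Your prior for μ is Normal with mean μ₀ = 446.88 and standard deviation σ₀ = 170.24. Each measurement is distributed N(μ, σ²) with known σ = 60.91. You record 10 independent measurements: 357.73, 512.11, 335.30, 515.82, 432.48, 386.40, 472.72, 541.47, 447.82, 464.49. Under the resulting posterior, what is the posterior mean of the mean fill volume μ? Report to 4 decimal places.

For Normal data with known variance σ², a Normal(μ₀, σ₀²) prior on μ is conjugate. Posterior precision = 1/σ₀² + n/σ²; posterior mean is the precision-weighted average of μ₀ and x̄.
Σxᵢ = 357.73 + 512.11 + 335.30 + 515.82 + 432.48 + 386.40 + 472.72 + 541.47 + 447.82 + 464.49 = 4466.34, so n·x̄ = 4466.34.
σ₀² = 170.24² = 28981.6576, σ² = 60.91² = 3710.0281; σ² + n·σ₀² = 3710.0281 + 10·28981.6576 = 293526.6041.
Posterior mean = (μ₀/σ₀² + n·x̄/σ²)/(1/σ₀² + n/σ²) = (σ²·μ₀ + σ₀²·n·x̄)/(σ² + n·σ₀²) = (3710.0281·446.88 + 28981.6576·4466.34)/293526.6041 = 131099873.962512/293526.6041 = 446.6371.

446.6371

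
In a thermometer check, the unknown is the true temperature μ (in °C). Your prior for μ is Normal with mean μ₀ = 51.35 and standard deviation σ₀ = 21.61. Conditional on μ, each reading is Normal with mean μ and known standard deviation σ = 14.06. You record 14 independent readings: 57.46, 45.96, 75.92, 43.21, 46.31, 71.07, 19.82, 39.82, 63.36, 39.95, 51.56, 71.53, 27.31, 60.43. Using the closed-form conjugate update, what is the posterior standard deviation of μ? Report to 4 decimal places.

3.7021

For Normal data with known variance σ², a Normal(μ₀, σ₀²) prior on μ is conjugate. Posterior precision = 1/σ₀² + n/σ²; posterior mean is the precision-weighted average of μ₀ and x̄.
σ₀² = 21.61² = 466.9921, σ² = 14.06² = 197.6836; σ² + n·σ₀² = 197.6836 + 14·466.9921 = 6735.573.
Posterior precision = 1/σ₀² + n/σ² = 1/466.9921 + 14/197.6836 = (σ² + n·σ₀²)/(σ₀²σ²) = 6735.573/(466.9921·197.6836); posterior variance σₙ² = σ₀²σ²/(σ² + n·σ₀²) = 466.9921·197.6836/6735.573 = 13.705839.
Posterior SD = √σₙ² = √(466.9921·197.6836/6735.573) = 3.7021.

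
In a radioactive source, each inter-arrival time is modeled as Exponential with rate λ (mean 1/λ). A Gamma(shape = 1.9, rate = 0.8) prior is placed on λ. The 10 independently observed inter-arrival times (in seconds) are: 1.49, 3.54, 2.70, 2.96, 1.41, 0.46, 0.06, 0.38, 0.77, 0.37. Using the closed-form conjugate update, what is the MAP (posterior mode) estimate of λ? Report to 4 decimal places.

0.7296

With a Gamma(shape α, rate β) prior on the exponential rate λ, the posterior after n observations with total T = Σxᵢ is Gamma(α+n, β+T).
Sum of observations T = 14.14 seconds; n = 10.
Posterior: Gamma(1.9+10, 0.8+14.14) = Gamma(11.9, 14.94).
Mode = (α−1)/β = 0.7296.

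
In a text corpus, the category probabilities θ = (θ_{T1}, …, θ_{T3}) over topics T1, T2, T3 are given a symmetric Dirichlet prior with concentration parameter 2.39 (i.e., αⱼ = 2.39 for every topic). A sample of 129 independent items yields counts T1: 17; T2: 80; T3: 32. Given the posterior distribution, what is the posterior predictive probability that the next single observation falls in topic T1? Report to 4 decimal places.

0.1424

The Dirichlet prior is conjugate to the Multinomial likelihood: each posterior αⱼ = prior αⱼ + observed count nⱼ.
Posterior concentration: (19.39, 82.39, 34.39), total = 136.17.
P(next = T1 | data) = α_{T1}/Σα = 0.1424.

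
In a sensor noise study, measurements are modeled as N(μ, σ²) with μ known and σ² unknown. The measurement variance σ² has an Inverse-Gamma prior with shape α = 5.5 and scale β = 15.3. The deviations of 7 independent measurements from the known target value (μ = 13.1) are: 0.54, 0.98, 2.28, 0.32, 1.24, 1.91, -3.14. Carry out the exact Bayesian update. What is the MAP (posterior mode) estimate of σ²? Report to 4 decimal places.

With known mean μ and an Inverse-Gamma(α, β) prior on σ², the Normal likelihood is conjugate: posterior is Inv-Gamma(α + n/2, β + Σ(xᵢ−μ)²/2).
Σ(xᵢ−μ)² = (0.54)² + (0.98)² + (2.28)² + (0.32)² + (1.24)² + (1.91)² + (-3.14)² = 21.5981.
Posterior: Inv-Gamma(5.5 + 7/2, 15.3 + 21.5981/2) = Inv-Gamma(9.00, 26.09905).
Mode = β/(α+1) = 26.09905/10.00 = 2.6099.

2.6099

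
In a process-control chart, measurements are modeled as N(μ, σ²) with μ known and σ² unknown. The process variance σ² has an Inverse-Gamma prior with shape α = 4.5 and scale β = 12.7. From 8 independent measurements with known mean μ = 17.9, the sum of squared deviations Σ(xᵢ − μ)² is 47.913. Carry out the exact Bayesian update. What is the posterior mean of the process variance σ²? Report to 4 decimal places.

4.8875

With known mean μ and an Inverse-Gamma(α, β) prior on σ², the Normal likelihood is conjugate: posterior is Inv-Gamma(α + n/2, β + Σ(xᵢ−μ)²/2).
Posterior: Inv-Gamma(4.5 + 8/2, 12.7 + 47.913/2) = Inv-Gamma(8.50, 36.6565).
E[σ²|data] = β/(α−1) = 36.6565/7.50 = 4.8875.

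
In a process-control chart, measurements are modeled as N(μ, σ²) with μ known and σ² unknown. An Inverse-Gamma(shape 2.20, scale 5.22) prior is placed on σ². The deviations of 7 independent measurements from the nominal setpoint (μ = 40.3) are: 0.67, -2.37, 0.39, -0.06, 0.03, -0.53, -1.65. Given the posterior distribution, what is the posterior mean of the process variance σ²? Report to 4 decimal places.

With known mean μ and an Inverse-Gamma(α, β) prior on σ², the Normal likelihood is conjugate: posterior is Inv-Gamma(α + n/2, β + Σ(xᵢ−μ)²/2).
Σ(xᵢ−μ)² = (0.67)² + (-2.37)² + (0.39)² + (-0.06)² + (0.03)² + (-0.53)² + (-1.65)² = 9.2258.
Posterior: Inv-Gamma(2.20 + 7/2, 5.22 + 9.2258/2) = Inv-Gamma(5.70, 9.83290).
E[σ²|data] = β/(α−1) = 9.83290/4.70 = 2.0921.

2.0921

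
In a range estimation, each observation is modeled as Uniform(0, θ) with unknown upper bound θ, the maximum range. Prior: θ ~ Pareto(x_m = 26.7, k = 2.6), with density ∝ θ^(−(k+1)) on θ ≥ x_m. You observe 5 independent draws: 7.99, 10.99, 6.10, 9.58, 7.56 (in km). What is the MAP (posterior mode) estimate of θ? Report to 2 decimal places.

A Pareto(scale x_m, shape k) prior on the upper bound θ of Uniform(0, θ) is conjugate: posterior is Pareto(max(x_m, max xᵢ), k + n).
Sample maximum = 10.99; prior scale x_m = 26.7 → posterior scale = max = 26.70.
Posterior shape = 2.6 + 5 = 7.6.
The Pareto density is decreasing on [x_m, ∞), so the mode is x_m = 26.70.

26.70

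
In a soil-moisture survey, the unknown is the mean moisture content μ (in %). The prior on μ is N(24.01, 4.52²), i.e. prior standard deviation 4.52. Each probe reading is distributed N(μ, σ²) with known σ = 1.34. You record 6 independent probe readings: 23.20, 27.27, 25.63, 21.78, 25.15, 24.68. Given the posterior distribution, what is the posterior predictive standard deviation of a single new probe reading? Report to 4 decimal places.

1.4459

For Normal data with known variance σ², a Normal(μ₀, σ₀²) prior on μ is conjugate. Posterior precision = 1/σ₀² + n/σ²; posterior mean is the precision-weighted average of μ₀ and x̄.
σ₀² = 4.52² = 20.4304, σ² = 1.34² = 1.7956; σ² + n·σ₀² = 1.7956 + 6·20.4304 = 124.378.
Posterior precision = 1/σ₀² + n/σ² = 1/20.4304 + 6/1.7956 = (σ² + n·σ₀²)/(σ₀²σ²) = 124.378/(20.4304·1.7956); posterior variance σₙ² = σ₀²σ²/(σ² + n·σ₀²) = 20.4304·1.7956/124.378 = 0.294946.
Predictive variance for one new observation = σₙ² + σ² = 20.4304·1.7956/124.378 + 1.7956 = σ²·(σ₀² + 124.378)/124.378 = 1.7956·144.8084/124.378 = 2.090546; SD = √(1.7956·144.8084/124.378) = 1.4459.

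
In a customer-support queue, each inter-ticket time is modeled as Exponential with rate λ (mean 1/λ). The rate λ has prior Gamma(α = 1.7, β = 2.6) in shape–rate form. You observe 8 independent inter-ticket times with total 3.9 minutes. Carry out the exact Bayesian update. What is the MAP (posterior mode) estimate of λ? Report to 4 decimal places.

With a Gamma(shape α, rate β) prior on the exponential rate λ, the posterior after n observations with total T = Σxᵢ is Gamma(α+n, β+T).
Posterior: Gamma(1.7+8, 2.6+3.9) = Gamma(9.7, 6.5).
Mode = (α−1)/β = 1.3385.

1.3385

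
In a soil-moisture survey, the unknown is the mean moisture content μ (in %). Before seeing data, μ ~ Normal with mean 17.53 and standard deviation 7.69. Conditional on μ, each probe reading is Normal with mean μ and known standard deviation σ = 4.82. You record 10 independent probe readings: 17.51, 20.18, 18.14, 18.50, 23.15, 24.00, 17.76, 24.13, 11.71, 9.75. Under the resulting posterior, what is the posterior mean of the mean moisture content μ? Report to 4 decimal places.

18.4470

For Normal data with known variance σ², a Normal(μ₀, σ₀²) prior on μ is conjugate. Posterior precision = 1/σ₀² + n/σ²; posterior mean is the precision-weighted average of μ₀ and x̄.
Σxᵢ = 17.51 + 20.18 + 18.14 + 18.50 + 23.15 + 24.00 + 17.76 + 24.13 + 11.71 + 9.75 = 184.83, so n·x̄ = 184.83.
σ₀² = 7.69² = 59.1361, σ² = 4.82² = 23.2324; σ² + n·σ₀² = 23.2324 + 10·59.1361 = 614.5934.
Posterior mean = (μ₀/σ₀² + n·x̄/σ²)/(1/σ₀² + n/σ²) = (σ²·μ₀ + σ₀²·n·x̄)/(σ² + n·σ₀²) = (23.2324·17.53 + 59.1361·184.83)/614.5934 = 11337.389335/614.5934 = 18.4470.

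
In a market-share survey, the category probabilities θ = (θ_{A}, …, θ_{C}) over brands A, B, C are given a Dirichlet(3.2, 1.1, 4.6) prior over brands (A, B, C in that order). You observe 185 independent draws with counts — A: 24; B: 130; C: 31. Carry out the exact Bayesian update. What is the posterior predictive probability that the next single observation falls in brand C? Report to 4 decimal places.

The Dirichlet prior is conjugate to the Multinomial likelihood: each posterior αⱼ = prior αⱼ + observed count nⱼ.
Posterior concentration: (27.2, 131.1, 35.6), total = 193.9.
P(next = C | data) = α_{C}/Σα = 0.1836.

0.1836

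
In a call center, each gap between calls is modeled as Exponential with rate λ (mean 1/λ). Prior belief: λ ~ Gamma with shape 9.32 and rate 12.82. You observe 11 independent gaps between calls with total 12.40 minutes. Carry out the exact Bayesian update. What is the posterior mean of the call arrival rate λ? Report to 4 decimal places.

With a Gamma(shape α, rate β) prior on the exponential rate λ, the posterior after n observations with total T = Σxᵢ is Gamma(α+n, β+T).
Posterior: Gamma(9.32+11, 12.82+12.40) = Gamma(20.32, 25.22).
Posterior mean of λ = α/β = 20.32/25.22 = 0.8057.

0.8057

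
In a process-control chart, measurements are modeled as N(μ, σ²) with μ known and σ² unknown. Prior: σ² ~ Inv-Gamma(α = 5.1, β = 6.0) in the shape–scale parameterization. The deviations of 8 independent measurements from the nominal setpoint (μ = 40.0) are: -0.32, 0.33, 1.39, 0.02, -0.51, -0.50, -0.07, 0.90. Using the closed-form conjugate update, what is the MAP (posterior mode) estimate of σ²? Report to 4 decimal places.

0.7658

With known mean μ and an Inverse-Gamma(α, β) prior on σ², the Normal likelihood is conjugate: posterior is Inv-Gamma(α + n/2, β + Σ(xᵢ−μ)²/2).
Σ(xᵢ−μ)² = (-0.32)² + (0.33)² + (1.39)² + (0.02)² + (-0.51)² + (-0.50)² + (-0.07)² + (0.90)² = 3.4688.
Posterior: Inv-Gamma(5.1 + 8/2, 6.0 + 3.4688/2) = Inv-Gamma(9.10, 7.73440).
Mode = β/(α+1) = 7.73440/10.10 = 0.7658.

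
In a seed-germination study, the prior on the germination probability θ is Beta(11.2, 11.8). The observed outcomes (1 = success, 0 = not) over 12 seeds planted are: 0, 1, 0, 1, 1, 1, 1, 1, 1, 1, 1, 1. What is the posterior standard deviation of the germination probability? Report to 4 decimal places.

The Beta prior is conjugate to a Binomial/Bernoulli likelihood; the update adds successes to α and failures to β.
Posterior: Beta(α+k, β+n−k) = Beta(11.2+10, 11.8+2) = Beta(21.2, 13.8).
Var = αβ/((α+β)²(α+β+1)) = 21.2·13.8/(35.0²·36.0) = 0.00663401; SD = √0.00663401 = 0.0814.

0.0814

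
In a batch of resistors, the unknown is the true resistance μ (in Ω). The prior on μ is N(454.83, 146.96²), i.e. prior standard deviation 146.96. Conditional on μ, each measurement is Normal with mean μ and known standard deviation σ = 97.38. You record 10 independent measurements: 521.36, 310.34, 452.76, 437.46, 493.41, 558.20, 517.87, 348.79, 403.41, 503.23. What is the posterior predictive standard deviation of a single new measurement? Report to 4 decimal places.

101.9376

For Normal data with known variance σ², a Normal(μ₀, σ₀²) prior on μ is conjugate. Posterior precision = 1/σ₀² + n/σ²; posterior mean is the precision-weighted average of μ₀ and x̄.
σ₀² = 146.96² = 21597.2416, σ² = 97.38² = 9482.8644; σ² + n·σ₀² = 9482.8644 + 10·21597.2416 = 225455.2804.
Posterior precision = 1/σ₀² + n/σ² = 1/21597.2416 + 10/9482.8644 = (σ² + n·σ₀²)/(σ₀²σ²) = 225455.2804/(21597.2416·9482.8644); posterior variance σₙ² = σ₀²σ²/(σ² + n·σ₀²) = 21597.2416·9482.8644/225455.2804 = 908.400607.
Predictive variance for one new observation = σₙ² + σ² = 21597.2416·9482.8644/225455.2804 + 9482.8644 = σ²·(σ₀² + 225455.2804)/225455.2804 = 9482.8644·247052.522/225455.2804 = 10391.265007; SD = √(9482.8644·247052.522/225455.2804) = 101.9376.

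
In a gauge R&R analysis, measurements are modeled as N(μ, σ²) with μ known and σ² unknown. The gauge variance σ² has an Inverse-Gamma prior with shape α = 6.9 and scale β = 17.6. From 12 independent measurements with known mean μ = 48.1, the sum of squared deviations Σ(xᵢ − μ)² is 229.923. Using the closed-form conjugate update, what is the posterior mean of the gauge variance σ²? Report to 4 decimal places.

With known mean μ and an Inverse-Gamma(α, β) prior on σ², the Normal likelihood is conjugate: posterior is Inv-Gamma(α + n/2, β + Σ(xᵢ−μ)²/2).
Posterior: Inv-Gamma(6.9 + 12/2, 17.6 + 229.923/2) = Inv-Gamma(12.90, 132.5615).
E[σ²|data] = β/(α−1) = 132.5615/11.90 = 11.1396.

11.1396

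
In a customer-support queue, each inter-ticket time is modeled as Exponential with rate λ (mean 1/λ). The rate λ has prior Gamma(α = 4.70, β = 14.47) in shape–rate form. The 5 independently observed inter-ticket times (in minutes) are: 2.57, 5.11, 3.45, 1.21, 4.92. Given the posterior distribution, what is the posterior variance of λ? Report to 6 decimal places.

0.009635

With a Gamma(shape α, rate β) prior on the exponential rate λ, the posterior after n observations with total T = Σxᵢ is Gamma(α+n, β+T).
Sum of observations T = 17.26 minutes; n = 5.
Posterior: Gamma(4.70+5, 14.47+17.26) = Gamma(9.70, 31.73).
Var = α/β² = 0.009635.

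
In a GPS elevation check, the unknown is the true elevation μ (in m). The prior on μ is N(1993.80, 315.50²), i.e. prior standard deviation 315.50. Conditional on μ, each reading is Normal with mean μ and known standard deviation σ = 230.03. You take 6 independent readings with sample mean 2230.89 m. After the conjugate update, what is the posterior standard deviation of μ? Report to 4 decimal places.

For Normal data with known variance σ², a Normal(μ₀, σ₀²) prior on μ is conjugate. Posterior precision = 1/σ₀² + n/σ²; posterior mean is the precision-weighted average of μ₀ and x̄.
σ₀² = 315.50² = 99540.25, σ² = 230.03² = 52913.8009; σ² + n·σ₀² = 52913.8009 + 6·99540.25 = 650155.3009.
Posterior precision = 1/σ₀² + n/σ² = 1/99540.25 + 6/52913.8009 = (σ² + n·σ₀²)/(σ₀²σ²) = 650155.3009/(99540.25·52913.8009); posterior variance σₙ² = σ₀²σ²/(σ² + n·σ₀²) = 99540.25·52913.8009/650155.3009 = 8101.222835.
Posterior SD = √σₙ² = √(99540.25·52913.8009/650155.3009) = 90.0068.

90.0068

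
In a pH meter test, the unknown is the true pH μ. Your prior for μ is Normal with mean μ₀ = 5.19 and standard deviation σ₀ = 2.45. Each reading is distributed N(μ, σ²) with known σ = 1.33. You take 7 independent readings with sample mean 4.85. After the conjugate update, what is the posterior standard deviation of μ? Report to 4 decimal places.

For Normal data with known variance σ², a Normal(μ₀, σ₀²) prior on μ is conjugate. Posterior precision = 1/σ₀² + n/σ²; posterior mean is the precision-weighted average of μ₀ and x̄.
σ₀² = 2.45² = 6.0025, σ² = 1.33² = 1.7689; σ² + n·σ₀² = 1.7689 + 7·6.0025 = 43.7864.
Posterior precision = 1/σ₀² + n/σ² = 1/6.0025 + 7/1.7689 = (σ² + n·σ₀²)/(σ₀²σ²) = 43.7864/(6.0025·1.7689); posterior variance σₙ² = σ₀²σ²/(σ² + n·σ₀²) = 6.0025·1.7689/43.7864 = 0.242491.
Posterior SD = √σₙ² = √(6.0025·1.7689/43.7864) = 0.4924.

0.4924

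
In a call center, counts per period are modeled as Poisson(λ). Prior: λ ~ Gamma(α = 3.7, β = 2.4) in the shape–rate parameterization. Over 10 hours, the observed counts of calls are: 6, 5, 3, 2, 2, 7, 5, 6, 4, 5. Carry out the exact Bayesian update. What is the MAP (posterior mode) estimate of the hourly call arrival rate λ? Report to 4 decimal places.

With a Gamma(shape α, rate β) prior, the Poisson likelihood is conjugate: the posterior is Gamma(α + ΣXᵢ, β + n).
Sum of counts S = 45 over n = 10 hours.
Posterior: Gamma(α+S, β+n) = Gamma(3.7+45, 2.4+10) = Gamma(48.7, 12.4).
Mode of Gamma(α,β) for α≥1 is (α−1)/β = 47.7/12.4 = 3.8468.

3.8468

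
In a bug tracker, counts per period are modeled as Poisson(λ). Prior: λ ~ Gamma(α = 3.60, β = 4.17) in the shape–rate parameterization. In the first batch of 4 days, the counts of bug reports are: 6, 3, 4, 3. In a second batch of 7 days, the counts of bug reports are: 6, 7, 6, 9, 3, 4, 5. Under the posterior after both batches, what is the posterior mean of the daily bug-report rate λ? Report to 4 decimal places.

3.9288

With a Gamma(shape α, rate β) prior, the Poisson likelihood is conjugate: the posterior is Gamma(α + ΣXᵢ, β + n).
Batch 1: sum of counts S = 16 over n = 4 days.
After batch 1: Gamma(α+S, β+n) = Gamma(3.60+16, 4.17+4) = Gamma(19.60, 8.17).
Batch 2: sum of counts S = 40 over n = 7 days.
After batch 2: Gamma(α+S, β+n) = Gamma(19.60+40, 8.17+7) = Gamma(59.60, 15.17).
Posterior mean = α/β = 59.60/15.17 = 3.9288.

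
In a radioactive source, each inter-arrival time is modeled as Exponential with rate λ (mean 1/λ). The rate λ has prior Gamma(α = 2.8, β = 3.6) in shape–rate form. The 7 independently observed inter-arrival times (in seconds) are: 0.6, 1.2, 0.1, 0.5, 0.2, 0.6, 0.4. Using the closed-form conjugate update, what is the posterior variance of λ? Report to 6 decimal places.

With a Gamma(shape α, rate β) prior on the exponential rate λ, the posterior after n observations with total T = Σxᵢ is Gamma(α+n, β+T).
Sum of observations T = 3.6 seconds; n = 7.
Posterior: Gamma(2.8+7, 3.6+3.6) = Gamma(9.8, 7.2).
Var = α/β² = 0.189043.

0.189043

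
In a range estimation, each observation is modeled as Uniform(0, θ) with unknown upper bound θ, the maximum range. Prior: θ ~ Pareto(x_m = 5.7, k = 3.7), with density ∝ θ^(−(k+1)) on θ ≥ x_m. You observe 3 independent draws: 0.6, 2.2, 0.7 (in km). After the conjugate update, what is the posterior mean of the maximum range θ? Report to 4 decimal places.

6.7000

A Pareto(scale x_m, shape k) prior on the upper bound θ of Uniform(0, θ) is conjugate: posterior is Pareto(max(x_m, max xᵢ), k + n).
Sample maximum = 2.2; prior scale x_m = 5.7 → posterior scale = max = 5.7.
Posterior shape = 3.7 + 3 = 6.7.
E[θ|data] = k·x_m/(k−1) = 6.7·5.7/5.7 = 6.7000.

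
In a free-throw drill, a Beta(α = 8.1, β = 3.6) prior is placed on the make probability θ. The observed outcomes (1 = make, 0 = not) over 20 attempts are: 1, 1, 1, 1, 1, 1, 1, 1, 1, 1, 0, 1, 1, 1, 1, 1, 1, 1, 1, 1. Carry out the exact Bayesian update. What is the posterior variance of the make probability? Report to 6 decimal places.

The Beta prior is conjugate to a Binomial/Bernoulli likelihood; the update adds successes to α and failures to β.
Posterior: Beta(α+k, β+n−k) = Beta(8.1+19, 3.6+1) = Beta(27.1, 4.6).
Var = αβ/((α+β)²(α+β+1)) = 27.1·4.6/(31.7²·32.7) = 0.003794.

0.003794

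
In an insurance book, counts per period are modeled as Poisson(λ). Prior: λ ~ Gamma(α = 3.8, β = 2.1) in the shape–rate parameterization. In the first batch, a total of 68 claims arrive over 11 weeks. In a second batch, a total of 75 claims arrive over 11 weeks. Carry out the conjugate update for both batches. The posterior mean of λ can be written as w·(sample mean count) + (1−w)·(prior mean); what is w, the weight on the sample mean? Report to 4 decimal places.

0.9129

With a Gamma(shape α, rate β) prior, the Poisson likelihood is conjugate: the posterior is Gamma(α + ΣXᵢ, β + n).
Total number of weeks: n = 11 + 11 = 22.
Posterior mean = (α₀+S)/(β₀+n) = [n/(β₀+n)]·(S/n) + [β₀/(β₀+n)]·(α₀/β₀), so only n and β₀ enter the weight.
Weight on data w = n/(β₀+n) = 22/(2.1+22) = 22/24.1 = 0.9129.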